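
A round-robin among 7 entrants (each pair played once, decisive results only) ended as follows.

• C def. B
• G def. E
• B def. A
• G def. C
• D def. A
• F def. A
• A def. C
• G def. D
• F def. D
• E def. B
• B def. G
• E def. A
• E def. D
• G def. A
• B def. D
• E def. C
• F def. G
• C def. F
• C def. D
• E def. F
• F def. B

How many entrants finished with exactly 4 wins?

2

Win totals: A 1, B 3, C 3, D 1, E 5, F 4, G 4.
Exactly 4: F, G — 2 entrants.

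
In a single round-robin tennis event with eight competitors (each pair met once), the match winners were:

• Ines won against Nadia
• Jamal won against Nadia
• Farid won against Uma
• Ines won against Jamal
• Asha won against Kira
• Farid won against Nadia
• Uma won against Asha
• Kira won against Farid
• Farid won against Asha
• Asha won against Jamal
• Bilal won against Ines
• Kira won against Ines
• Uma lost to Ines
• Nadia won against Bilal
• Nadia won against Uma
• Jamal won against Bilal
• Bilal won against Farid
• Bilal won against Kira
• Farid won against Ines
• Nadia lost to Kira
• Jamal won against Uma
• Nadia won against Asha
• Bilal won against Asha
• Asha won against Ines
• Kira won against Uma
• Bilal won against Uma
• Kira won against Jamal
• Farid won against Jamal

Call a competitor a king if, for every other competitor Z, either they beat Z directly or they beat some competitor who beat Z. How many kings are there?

6

Nadia reaches everyone (king).
Asha reaches everyone (king).
Ines cannot reach Farid, Kira in two steps.
Uma cannot reach Nadia, Farid, Bilal in two steps.
Jamal reaches everyone (king).
Farid reaches everyone (king).
Bilal reaches everyone (king).
Kira reaches everyone (king).
Kings: Nadia, Asha, Jamal, Farid, Bilal, Kira — 6.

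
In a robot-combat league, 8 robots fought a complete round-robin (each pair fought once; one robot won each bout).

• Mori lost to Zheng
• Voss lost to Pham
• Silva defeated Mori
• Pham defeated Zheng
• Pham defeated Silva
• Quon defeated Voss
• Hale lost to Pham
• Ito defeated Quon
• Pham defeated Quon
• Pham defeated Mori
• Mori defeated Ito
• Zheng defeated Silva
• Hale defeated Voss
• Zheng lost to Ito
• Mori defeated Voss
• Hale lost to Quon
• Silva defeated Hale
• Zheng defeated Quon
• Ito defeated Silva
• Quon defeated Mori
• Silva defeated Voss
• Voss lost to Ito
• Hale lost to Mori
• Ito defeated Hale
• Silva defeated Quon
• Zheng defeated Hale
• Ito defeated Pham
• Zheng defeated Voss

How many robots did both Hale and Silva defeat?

1

Hale beat: Voss.
Silva beat: Voss, Hale, Quon, Mori.
Both beat: Voss — 1.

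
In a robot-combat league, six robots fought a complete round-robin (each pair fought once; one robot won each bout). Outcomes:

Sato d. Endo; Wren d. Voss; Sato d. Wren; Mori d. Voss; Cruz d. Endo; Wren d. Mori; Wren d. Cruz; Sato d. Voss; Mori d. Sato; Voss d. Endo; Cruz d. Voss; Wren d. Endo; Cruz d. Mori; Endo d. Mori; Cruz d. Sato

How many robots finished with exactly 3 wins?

Win totals: Endo 1, Cruz 4, Mori 2, Sato 3, Voss 1, Wren 4.
Exactly 3: Sato — 1 robot.

1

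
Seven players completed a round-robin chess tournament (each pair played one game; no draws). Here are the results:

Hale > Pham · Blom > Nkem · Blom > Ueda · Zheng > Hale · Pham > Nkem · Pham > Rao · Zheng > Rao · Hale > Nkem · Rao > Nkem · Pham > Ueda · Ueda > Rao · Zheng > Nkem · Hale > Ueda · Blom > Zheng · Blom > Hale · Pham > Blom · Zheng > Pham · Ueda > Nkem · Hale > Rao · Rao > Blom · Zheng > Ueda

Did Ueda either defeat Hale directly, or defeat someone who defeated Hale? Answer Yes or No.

No

Ueda did not beat Hale directly.
Ueda beat Rao, Nkem, but each of them lost to Hale. No two-step path.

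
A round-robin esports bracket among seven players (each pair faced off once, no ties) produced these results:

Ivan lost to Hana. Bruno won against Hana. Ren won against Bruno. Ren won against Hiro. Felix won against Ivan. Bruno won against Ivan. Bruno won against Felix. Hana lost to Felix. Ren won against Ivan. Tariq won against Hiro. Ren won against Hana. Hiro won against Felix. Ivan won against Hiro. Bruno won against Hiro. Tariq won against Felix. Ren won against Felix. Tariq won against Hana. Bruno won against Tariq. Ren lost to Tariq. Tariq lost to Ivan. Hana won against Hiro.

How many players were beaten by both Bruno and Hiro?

Bruno beat: Felix, Hana, Ivan, Hiro, Tariq.
Hiro beat: Felix.
Both beat: Felix — 1.

1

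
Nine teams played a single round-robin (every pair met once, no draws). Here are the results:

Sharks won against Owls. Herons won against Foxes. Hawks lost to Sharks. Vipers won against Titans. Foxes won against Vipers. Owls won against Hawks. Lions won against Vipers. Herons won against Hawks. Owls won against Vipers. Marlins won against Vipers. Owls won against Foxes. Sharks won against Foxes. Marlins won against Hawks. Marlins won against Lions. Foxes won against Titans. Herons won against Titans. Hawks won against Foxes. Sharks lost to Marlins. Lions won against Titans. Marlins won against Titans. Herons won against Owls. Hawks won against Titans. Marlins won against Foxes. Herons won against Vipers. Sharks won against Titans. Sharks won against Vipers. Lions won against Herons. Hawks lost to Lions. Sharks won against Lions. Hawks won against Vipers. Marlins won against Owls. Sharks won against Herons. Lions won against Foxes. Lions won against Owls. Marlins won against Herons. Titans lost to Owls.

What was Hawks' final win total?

Hawks' results: beat Titans, Vipers, Foxes; lost to Marlins, Sharks, Lions, Owls, Herons.
That is 3 wins.

3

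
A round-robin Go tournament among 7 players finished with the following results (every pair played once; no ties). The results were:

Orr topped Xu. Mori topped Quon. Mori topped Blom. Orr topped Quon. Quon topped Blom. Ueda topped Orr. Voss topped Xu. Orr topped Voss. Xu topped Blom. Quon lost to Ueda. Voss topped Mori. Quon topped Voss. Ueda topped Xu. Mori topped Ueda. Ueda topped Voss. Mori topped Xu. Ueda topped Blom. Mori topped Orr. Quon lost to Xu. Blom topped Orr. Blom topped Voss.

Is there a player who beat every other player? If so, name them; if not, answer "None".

Highest win total is Ueda with 5 (out of 6 possible).
Ueda lost to Mori, so no player went undefeated.

None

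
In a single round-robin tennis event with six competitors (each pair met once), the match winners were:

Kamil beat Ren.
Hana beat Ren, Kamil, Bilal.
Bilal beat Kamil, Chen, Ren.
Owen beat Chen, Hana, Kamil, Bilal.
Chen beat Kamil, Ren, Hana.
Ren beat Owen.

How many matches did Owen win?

Owen's results: beat Hana, Kamil, Bilal, Chen; lost to Ren.
That is 4 wins.

4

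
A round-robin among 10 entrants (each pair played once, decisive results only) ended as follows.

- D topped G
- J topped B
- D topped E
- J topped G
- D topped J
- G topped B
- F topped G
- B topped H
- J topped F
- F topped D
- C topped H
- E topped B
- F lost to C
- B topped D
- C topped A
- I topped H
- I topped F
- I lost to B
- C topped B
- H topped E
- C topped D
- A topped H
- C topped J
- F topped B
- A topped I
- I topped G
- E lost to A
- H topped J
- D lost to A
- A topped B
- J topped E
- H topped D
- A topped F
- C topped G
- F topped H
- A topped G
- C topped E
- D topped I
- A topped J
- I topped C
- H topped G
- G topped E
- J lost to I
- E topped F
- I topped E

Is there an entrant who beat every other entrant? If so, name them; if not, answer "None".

None

Highest win total is C with 8 (out of 9 possible).
C lost to I, so no entrant went undefeated.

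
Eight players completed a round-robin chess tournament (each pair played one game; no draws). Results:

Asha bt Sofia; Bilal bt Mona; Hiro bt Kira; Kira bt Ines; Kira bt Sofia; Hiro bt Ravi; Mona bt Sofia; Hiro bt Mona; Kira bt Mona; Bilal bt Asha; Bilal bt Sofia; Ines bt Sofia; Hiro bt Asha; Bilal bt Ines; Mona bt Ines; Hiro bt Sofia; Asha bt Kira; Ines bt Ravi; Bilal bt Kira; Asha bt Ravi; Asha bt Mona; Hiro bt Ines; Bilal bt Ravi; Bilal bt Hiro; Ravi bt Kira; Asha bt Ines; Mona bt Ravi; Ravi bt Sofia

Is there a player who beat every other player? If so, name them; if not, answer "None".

Bilal has 7 wins out of 7 opponents — a perfect record.

Bilal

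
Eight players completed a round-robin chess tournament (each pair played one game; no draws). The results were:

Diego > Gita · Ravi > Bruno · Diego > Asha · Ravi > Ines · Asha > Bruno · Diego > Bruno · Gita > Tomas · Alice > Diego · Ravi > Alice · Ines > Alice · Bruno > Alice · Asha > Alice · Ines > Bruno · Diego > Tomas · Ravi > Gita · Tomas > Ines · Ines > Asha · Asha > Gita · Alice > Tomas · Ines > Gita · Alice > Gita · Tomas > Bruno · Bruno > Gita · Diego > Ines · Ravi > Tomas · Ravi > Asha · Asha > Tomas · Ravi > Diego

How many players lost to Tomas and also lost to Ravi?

Tomas beat: Bruno, Ines.
Ravi beat: Asha, Diego, Gita, Alice, Bruno, Ines, Tomas.
Both beat: Bruno, Ines — 2.

2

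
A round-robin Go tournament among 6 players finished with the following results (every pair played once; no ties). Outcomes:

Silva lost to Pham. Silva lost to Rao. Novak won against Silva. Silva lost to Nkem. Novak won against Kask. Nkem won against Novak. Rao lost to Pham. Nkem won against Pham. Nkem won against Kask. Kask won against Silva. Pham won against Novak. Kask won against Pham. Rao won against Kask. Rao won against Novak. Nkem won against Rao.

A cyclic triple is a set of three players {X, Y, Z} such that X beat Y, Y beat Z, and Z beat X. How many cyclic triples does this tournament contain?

Win totals: Silva 0, Novak 2, Rao 3, Pham 3, Nkem 5, Kask 2.
A player with w wins dominates both others in C(w,2) triples; summing gives 0 + 1 + 3 + 3 + 10 + 1 = 18 transitive triples.
Total triples C(6,3) = 20, so cyclic triples = 20 − 18 = 2.

2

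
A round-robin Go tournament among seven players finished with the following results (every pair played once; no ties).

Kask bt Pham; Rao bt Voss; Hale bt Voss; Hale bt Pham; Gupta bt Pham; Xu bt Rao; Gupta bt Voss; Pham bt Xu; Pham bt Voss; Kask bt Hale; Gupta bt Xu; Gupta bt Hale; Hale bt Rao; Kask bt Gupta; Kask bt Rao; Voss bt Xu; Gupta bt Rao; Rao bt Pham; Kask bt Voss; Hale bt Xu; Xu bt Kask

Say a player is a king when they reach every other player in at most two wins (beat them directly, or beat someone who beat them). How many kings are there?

3

Hale cannot reach Gupta in two steps.
Rao cannot reach Hale, Kask, Gupta in two steps.
Xu reaches everyone (king).
Voss cannot reach Hale, Pham, Gupta in two steps.
Pham cannot reach Hale, Gupta in two steps.
Kask reaches everyone (king).
Gupta reaches everyone (king).
Kings: Xu, Kask, Gupta — 3.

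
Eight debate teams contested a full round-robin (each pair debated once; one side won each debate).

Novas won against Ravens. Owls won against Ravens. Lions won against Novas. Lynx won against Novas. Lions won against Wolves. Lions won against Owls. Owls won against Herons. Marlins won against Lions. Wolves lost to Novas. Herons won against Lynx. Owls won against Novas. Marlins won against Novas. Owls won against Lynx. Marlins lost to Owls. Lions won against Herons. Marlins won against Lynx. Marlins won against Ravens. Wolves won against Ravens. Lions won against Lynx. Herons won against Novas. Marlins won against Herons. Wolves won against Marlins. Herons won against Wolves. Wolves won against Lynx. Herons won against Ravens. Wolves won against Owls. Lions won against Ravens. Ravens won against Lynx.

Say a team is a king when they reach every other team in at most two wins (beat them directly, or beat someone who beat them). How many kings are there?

Wolves reaches everyone (king).
Ravens cannot reach Wolves, Lions, Owls, Herons, Marlins in two steps.
Lions reaches everyone (king).
Owls reaches everyone (king).
Herons cannot reach Lions in two steps.
Novas cannot reach Lions, Herons in two steps.
Marlins reaches everyone (king).
Lynx cannot reach Lions, Owls, Herons, Marlins in two steps.
Kings: Wolves, Lions, Owls, Marlins — 4.

4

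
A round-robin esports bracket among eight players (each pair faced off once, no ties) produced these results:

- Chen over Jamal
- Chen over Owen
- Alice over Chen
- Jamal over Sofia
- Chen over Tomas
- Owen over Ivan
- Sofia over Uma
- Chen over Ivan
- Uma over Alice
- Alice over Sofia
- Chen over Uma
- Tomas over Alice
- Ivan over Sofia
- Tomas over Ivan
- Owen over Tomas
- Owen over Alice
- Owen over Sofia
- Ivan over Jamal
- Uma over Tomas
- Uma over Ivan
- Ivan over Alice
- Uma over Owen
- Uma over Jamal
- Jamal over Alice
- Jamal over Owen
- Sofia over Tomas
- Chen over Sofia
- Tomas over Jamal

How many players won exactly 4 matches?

1

Win totals: Uma 5, Owen 4, Tomas 3, Chen 6, Ivan 3, Jamal 3, Alice 2, Sofia 2.
Exactly 4: Owen — 1 player.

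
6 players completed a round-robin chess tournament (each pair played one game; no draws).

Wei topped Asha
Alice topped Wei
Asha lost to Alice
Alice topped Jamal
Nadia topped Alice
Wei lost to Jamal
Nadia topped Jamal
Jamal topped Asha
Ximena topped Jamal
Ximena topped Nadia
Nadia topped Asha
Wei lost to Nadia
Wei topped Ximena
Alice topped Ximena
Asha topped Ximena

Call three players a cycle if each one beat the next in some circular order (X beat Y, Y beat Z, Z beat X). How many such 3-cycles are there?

5

Win totals: Jamal 2, Alice 4, Wei 2, Asha 1, Ximena 2, Nadia 4.
A player with w wins dominates both others in C(w,2) triples; summing gives 1 + 6 + 1 + 0 + 1 + 6 = 15 transitive triples.
Total triples C(6,3) = 20, so cyclic triples = 20 − 15 = 5.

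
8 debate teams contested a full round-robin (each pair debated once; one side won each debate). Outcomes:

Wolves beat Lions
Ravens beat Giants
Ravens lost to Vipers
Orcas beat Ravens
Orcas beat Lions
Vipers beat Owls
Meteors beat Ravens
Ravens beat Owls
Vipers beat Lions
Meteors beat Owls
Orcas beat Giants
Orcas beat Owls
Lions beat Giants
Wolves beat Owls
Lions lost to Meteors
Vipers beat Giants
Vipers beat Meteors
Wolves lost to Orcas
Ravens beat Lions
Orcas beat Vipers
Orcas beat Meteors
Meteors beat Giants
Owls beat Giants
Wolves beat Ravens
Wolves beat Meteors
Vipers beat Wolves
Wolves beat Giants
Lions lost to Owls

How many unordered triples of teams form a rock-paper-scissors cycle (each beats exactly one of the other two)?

Win totals: Vipers 6, Lions 1, Meteors 4, Orcas 7, Giants 0, Owls 2, Wolves 5, Ravens 3.
A team with w wins dominates both others in C(w,2) triples; summing gives 15 + 0 + 6 + 21 + 0 + 1 + 10 + 3 = 56 transitive triples.
Total triples C(8,3) = 56, so cyclic triples = 56 − 56 = 0.

0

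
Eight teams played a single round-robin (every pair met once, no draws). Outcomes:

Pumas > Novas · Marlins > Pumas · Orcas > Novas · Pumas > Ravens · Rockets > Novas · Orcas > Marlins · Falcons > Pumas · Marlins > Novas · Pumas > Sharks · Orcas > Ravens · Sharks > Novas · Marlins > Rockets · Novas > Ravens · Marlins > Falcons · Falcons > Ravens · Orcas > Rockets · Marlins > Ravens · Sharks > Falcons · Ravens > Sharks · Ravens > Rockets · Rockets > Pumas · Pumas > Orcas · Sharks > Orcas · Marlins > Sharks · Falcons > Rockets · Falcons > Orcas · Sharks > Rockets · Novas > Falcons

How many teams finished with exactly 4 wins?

4

Win totals: Marlins 6, Ravens 2, Rockets 2, Novas 2, Pumas 4, Sharks 4, Falcons 4, Orcas 4.
Exactly 4: Pumas, Sharks, Falcons, Orcas — 4 teams.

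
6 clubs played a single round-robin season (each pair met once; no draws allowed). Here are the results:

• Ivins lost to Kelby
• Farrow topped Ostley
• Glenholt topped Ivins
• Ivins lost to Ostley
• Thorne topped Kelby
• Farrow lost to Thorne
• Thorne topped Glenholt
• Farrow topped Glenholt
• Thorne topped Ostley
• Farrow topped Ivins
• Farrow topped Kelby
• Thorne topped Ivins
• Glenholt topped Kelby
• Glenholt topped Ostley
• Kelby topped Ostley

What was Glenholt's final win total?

Glenholt's results: beat Ostley, Kelby, Ivins; lost to Thorne, Farrow.
That is 3 wins.

3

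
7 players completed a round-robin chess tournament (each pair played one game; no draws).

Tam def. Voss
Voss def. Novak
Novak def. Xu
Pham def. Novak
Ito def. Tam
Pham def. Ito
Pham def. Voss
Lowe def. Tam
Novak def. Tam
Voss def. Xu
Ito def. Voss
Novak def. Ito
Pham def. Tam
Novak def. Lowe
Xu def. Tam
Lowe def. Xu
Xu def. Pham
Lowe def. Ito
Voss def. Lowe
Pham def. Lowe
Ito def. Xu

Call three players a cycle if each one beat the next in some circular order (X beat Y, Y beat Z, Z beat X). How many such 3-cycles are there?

Win totals: Novak 4, Pham 5, Tam 1, Voss 3, Xu 2, Ito 3, Lowe 3.
A player with w wins dominates both others in C(w,2) triples; summing gives 6 + 10 + 0 + 3 + 1 + 3 + 3 = 26 transitive triples.
Total triples C(7,3) = 35, so cyclic triples = 35 − 26 = 9.

9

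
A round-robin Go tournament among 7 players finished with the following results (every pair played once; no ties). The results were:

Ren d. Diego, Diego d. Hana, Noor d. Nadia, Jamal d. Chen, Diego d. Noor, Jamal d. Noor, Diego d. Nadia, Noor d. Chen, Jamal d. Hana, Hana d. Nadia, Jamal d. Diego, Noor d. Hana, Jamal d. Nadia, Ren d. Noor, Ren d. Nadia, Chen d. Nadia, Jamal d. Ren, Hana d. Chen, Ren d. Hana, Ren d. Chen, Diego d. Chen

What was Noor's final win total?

Noor's results: beat Chen, Hana, Nadia; lost to Diego, Jamal, Ren.
That is 3 wins.

3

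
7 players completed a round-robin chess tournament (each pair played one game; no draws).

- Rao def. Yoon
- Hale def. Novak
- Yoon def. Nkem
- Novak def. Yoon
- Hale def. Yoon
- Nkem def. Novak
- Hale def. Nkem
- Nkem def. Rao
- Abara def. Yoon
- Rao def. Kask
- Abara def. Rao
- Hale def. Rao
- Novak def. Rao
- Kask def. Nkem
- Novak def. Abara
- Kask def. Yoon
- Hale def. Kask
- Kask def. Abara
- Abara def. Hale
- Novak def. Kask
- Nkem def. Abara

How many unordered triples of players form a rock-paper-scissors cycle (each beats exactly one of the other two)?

Win totals: Abara 3, Yoon 1, Hale 5, Kask 3, Novak 4, Nkem 3, Rao 2.
A player with w wins dominates both others in C(w,2) triples; summing gives 3 + 0 + 10 + 3 + 6 + 3 + 1 = 26 transitive triples.
Total triples C(7,3) = 35, so cyclic triples = 35 − 26 = 9.

9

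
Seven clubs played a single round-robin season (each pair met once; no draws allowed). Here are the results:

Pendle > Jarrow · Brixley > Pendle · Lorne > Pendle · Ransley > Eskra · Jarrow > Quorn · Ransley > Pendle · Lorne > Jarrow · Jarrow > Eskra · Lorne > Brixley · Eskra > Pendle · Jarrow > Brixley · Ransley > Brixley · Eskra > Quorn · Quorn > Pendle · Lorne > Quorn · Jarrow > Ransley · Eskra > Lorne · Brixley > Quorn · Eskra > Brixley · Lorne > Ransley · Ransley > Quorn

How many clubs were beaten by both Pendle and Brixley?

0

Pendle beat: Jarrow.
Brixley beat: Quorn, Pendle.
No one was beaten by both.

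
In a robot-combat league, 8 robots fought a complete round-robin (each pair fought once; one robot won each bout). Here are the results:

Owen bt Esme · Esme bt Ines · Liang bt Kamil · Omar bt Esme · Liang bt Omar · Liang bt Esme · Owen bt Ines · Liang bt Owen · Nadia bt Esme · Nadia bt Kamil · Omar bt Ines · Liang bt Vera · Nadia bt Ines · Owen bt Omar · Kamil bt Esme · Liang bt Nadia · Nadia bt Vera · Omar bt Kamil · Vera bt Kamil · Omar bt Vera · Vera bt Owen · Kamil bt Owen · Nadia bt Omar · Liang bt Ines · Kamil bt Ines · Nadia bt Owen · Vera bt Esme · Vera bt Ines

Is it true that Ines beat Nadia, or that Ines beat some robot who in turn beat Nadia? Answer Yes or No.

Ines did not beat Nadia directly.
Ines beat no one, so there is no intermediate robot.

No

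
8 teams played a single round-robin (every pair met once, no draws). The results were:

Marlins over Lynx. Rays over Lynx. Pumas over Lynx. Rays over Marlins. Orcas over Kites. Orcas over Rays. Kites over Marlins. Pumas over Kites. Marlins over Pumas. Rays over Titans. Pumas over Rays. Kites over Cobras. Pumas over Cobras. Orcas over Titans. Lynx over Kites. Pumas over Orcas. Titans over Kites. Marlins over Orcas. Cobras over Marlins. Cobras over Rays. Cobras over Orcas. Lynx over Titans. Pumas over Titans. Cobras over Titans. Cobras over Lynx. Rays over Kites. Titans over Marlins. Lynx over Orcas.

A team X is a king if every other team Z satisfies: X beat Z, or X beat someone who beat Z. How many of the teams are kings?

5

Rays reaches everyone (king).
Titans cannot reach Rays in two steps.
Lynx cannot reach Pumas in two steps.
Kites reaches everyone (king).
Orcas cannot reach Pumas in two steps.
Cobras reaches everyone (king).
Marlins reaches everyone (king).
Pumas reaches everyone (king).
Kings: Rays, Kites, Cobras, Marlins, Pumas — 5.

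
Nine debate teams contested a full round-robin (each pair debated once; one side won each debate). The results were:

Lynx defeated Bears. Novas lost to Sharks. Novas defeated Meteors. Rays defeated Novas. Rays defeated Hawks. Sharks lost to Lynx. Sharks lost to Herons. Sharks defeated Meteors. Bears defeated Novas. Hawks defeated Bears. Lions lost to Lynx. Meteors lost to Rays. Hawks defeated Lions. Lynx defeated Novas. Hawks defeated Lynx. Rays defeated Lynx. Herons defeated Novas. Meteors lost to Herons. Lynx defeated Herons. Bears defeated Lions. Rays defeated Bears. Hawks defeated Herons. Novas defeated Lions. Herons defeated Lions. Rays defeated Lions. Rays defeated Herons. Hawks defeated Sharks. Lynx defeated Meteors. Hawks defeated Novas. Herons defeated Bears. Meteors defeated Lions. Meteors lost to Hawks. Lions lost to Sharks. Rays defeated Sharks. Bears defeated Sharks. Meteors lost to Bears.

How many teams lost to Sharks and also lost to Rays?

Sharks beat: Meteors, Lions, Novas.
Rays beat: Bears, Sharks, Meteors, Lynx, Herons, Lions, Novas, Hawks.
Both beat: Meteors, Lions, Novas — 3.

3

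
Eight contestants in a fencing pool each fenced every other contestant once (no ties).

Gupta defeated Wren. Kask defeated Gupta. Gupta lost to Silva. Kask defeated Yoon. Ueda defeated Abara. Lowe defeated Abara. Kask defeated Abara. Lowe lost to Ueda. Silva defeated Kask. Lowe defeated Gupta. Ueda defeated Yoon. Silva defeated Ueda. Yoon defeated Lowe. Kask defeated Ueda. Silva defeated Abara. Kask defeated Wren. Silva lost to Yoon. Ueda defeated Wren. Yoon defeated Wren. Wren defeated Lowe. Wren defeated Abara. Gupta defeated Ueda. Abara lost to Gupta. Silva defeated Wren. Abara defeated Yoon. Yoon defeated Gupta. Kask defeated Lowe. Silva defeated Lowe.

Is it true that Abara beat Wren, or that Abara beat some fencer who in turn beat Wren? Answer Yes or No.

Abara did not beat Wren directly.
Abara beat Yoon. Of those, Yoon beat Wren.

Yes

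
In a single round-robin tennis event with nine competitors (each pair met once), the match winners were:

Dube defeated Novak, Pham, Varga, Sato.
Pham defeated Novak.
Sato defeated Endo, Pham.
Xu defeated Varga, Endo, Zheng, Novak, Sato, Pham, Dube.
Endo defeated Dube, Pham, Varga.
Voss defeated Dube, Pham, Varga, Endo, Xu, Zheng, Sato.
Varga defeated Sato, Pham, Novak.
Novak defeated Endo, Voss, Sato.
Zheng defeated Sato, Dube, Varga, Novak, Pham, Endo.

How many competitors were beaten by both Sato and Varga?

Sato beat: Endo, Pham.
Varga beat: Sato, Novak, Pham.
Both beat: Pham — 1.

1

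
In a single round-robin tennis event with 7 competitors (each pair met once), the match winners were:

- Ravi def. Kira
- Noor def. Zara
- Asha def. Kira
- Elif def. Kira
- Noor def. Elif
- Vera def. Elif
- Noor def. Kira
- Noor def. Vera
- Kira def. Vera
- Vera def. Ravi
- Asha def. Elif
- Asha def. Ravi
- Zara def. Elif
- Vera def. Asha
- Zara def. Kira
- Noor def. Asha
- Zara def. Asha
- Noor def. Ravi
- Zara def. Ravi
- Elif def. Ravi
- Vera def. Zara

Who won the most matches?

Win totals: Kira 1, Elif 2, Asha 3, Vera 4, Ravi 1, Zara 4, Noor 6.
Noor leads with 6 wins (next highest: 4).

Noor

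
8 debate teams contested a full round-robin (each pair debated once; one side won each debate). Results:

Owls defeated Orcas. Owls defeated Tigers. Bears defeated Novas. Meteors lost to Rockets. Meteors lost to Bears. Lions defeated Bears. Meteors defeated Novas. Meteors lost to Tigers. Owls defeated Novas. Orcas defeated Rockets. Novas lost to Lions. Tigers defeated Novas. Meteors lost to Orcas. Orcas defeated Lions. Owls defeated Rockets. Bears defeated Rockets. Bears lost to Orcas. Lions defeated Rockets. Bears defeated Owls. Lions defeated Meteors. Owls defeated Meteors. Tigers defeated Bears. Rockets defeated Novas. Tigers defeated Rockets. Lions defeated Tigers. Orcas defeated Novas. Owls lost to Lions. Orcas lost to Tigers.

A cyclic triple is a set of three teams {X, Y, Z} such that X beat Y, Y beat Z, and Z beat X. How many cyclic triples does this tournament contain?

Win totals: Owls 5, Bears 4, Meteors 1, Orcas 5, Lions 6, Rockets 2, Novas 0, Tigers 5.
A team with w wins dominates both others in C(w,2) triples; summing gives 10 + 6 + 0 + 10 + 15 + 1 + 0 + 10 = 52 transitive triples.
Total triples C(8,3) = 56, so cyclic triples = 56 − 52 = 4.

4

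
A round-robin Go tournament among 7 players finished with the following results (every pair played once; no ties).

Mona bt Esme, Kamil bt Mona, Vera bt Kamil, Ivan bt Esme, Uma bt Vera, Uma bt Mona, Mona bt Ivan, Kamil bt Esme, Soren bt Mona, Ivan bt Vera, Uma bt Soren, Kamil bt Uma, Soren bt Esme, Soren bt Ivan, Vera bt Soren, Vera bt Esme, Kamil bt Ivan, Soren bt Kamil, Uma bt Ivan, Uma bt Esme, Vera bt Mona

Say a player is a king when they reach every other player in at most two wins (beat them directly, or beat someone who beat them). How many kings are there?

4

Uma reaches everyone (king).
Ivan cannot reach Uma in two steps.
Kamil reaches everyone (king).
Esme cannot reach Uma, Ivan, Kamil, Vera, Mona, Soren in two steps.
Vera reaches everyone (king).
Mona cannot reach Uma, Kamil, Soren in two steps.
Soren reaches everyone (king).
Kings: Uma, Kamil, Vera, Soren — 4.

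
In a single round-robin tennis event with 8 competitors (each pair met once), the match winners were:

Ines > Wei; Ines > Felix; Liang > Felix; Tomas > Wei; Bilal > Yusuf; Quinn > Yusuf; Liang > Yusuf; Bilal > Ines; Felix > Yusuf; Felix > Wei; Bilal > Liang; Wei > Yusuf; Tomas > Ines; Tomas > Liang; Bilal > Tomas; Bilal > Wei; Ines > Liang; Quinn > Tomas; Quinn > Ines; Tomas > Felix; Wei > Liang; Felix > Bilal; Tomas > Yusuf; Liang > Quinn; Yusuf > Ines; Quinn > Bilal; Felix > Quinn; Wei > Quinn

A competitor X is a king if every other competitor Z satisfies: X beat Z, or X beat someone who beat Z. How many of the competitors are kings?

6

Yusuf cannot reach Tomas, Bilal, Quinn in two steps.
Ines cannot reach Tomas in two steps.
Tomas reaches everyone (king).
Bilal reaches everyone (king).
Felix reaches everyone (king).
Liang reaches everyone (king).
Wei reaches everyone (king).
Quinn reaches everyone (king).
Kings: Tomas, Bilal, Felix, Liang, Wei, Quinn — 6.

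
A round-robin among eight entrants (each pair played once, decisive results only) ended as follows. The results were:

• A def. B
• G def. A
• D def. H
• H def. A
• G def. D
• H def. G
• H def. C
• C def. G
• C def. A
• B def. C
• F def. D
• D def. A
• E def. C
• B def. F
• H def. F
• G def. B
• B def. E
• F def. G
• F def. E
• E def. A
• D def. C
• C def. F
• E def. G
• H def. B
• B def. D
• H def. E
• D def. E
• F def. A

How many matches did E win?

3

E's results: beat A, C, G; lost to B, D, F, H.
That is 3 wins.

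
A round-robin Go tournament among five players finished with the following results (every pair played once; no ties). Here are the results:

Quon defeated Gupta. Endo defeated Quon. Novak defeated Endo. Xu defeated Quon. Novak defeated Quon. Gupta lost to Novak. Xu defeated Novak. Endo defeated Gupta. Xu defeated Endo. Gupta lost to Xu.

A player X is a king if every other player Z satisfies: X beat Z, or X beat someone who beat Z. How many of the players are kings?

Quon cannot reach Endo, Novak, Xu in two steps.
Gupta cannot reach Quon, Endo, Novak, Xu in two steps.
Endo cannot reach Novak, Xu in two steps.
Novak cannot reach Xu in two steps.
Xu reaches everyone (king).
Kings: Xu — 1.

1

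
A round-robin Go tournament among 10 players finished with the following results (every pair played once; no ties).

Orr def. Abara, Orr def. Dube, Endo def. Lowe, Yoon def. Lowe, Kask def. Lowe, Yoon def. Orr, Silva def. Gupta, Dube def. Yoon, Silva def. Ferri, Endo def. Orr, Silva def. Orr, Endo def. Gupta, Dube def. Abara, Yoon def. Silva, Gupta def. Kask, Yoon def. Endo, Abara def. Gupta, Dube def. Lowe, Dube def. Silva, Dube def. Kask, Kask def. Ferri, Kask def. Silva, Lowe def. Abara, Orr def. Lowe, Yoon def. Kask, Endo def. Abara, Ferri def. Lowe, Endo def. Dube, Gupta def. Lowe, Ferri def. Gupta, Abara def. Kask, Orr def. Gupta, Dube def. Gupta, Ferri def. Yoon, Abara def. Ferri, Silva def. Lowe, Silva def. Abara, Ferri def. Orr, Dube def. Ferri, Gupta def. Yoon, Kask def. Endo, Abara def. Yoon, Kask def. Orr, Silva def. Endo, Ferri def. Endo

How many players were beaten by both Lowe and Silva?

Lowe beat: Abara.
Silva beat: Ferri, Gupta, Abara, Endo, Orr, Lowe.
Both beat: Abara — 1.

1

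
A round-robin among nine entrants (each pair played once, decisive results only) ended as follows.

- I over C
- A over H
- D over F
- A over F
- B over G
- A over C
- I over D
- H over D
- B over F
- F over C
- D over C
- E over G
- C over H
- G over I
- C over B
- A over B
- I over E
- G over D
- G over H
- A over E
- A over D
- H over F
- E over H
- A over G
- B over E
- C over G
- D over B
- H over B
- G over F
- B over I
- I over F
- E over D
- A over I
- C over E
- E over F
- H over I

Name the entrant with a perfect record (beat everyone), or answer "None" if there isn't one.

A

A has 8 wins out of 8 opponents — a perfect record.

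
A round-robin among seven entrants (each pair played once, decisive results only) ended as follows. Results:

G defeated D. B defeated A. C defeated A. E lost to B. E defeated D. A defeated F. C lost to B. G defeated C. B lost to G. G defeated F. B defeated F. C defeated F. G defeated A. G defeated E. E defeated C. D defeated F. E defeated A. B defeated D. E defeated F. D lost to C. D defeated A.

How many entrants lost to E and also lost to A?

E beat: A, C, D, F.
A beat: F.
Both beat: F — 1.

1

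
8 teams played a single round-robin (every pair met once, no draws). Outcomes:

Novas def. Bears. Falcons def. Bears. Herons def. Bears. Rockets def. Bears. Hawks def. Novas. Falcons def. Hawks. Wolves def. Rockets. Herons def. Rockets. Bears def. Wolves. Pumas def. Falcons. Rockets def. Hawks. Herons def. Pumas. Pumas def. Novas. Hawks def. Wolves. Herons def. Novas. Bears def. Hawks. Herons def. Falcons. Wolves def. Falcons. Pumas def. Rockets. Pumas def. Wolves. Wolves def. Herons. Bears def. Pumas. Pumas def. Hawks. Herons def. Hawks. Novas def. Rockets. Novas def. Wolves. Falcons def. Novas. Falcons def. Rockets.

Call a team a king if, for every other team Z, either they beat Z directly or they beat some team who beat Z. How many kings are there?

5

Hawks cannot reach Pumas in two steps.
Novas reaches everyone (king).
Falcons cannot reach Herons in two steps.
Rockets cannot reach Falcons, Herons in two steps.
Wolves reaches everyone (king).
Pumas reaches everyone (king).
Bears reaches everyone (king).
Herons reaches everyone (king).
Kings: Novas, Wolves, Pumas, Bears, Herons — 5.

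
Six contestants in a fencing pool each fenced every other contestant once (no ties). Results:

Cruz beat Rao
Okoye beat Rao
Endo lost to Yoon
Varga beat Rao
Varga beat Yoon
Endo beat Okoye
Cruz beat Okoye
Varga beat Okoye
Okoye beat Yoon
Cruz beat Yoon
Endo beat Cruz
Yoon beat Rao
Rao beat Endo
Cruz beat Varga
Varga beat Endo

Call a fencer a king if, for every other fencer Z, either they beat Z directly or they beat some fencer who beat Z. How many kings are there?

3

Endo reaches everyone (king).
Okoye cannot reach Varga, Cruz in two steps.
Yoon cannot reach Varga in two steps.
Varga reaches everyone (king).
Cruz reaches everyone (king).
Rao cannot reach Yoon, Varga in two steps.
Kings: Endo, Varga, Cruz — 3.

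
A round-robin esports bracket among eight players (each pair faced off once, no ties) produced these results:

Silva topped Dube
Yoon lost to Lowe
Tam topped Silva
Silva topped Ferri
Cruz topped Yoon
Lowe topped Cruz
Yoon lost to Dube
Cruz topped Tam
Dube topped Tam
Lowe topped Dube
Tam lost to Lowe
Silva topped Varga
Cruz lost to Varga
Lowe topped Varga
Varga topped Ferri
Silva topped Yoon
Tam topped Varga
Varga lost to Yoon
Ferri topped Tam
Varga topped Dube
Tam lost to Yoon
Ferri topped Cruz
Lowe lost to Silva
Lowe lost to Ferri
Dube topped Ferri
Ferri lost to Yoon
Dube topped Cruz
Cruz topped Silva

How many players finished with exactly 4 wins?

1

Win totals: Varga 3, Silva 5, Ferri 3, Lowe 5, Dube 4, Tam 2, Yoon 3, Cruz 3.
Exactly 4: Dube — 1 player.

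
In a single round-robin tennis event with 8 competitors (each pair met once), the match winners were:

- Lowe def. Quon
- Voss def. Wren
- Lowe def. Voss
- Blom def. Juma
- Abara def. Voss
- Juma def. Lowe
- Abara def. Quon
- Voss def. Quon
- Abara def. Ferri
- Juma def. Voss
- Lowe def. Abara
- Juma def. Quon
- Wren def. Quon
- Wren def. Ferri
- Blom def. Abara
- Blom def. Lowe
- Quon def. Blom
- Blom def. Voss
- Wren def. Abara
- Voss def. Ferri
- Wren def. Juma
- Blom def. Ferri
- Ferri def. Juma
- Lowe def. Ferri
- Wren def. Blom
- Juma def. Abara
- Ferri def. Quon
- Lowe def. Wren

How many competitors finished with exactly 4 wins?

1

Win totals: Juma 4, Wren 5, Abara 3, Voss 3, Lowe 5, Ferri 2, Blom 5, Quon 1.
Exactly 4: Juma — 1 competitor.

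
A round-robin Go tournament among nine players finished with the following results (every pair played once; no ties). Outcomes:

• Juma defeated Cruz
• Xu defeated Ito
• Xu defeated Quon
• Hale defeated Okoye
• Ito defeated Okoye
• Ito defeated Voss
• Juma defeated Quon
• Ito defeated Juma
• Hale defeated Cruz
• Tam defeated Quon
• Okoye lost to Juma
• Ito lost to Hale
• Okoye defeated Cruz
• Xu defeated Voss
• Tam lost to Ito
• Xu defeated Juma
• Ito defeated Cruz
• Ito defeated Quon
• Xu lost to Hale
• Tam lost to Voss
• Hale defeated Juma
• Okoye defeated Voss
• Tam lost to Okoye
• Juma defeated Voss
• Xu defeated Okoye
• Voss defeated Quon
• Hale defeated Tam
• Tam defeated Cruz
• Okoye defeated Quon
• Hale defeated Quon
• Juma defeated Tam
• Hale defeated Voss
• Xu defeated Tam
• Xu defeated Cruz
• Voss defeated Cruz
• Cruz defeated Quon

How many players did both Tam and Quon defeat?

0

Tam beat: Quon, Cruz.
Quon beat: no one.
No one was beaten by both.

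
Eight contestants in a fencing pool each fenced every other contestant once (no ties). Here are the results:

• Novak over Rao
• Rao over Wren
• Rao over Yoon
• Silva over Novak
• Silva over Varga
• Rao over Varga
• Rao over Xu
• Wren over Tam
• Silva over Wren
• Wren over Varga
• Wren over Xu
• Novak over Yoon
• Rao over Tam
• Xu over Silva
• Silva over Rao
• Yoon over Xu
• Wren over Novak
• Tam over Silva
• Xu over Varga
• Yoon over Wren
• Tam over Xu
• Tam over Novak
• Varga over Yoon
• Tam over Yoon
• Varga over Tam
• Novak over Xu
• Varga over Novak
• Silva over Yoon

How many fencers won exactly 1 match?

Win totals: Varga 3, Tam 4, Wren 4, Xu 2, Novak 3, Silva 5, Yoon 2, Rao 5.
No fencer has exactly 1 wins.

0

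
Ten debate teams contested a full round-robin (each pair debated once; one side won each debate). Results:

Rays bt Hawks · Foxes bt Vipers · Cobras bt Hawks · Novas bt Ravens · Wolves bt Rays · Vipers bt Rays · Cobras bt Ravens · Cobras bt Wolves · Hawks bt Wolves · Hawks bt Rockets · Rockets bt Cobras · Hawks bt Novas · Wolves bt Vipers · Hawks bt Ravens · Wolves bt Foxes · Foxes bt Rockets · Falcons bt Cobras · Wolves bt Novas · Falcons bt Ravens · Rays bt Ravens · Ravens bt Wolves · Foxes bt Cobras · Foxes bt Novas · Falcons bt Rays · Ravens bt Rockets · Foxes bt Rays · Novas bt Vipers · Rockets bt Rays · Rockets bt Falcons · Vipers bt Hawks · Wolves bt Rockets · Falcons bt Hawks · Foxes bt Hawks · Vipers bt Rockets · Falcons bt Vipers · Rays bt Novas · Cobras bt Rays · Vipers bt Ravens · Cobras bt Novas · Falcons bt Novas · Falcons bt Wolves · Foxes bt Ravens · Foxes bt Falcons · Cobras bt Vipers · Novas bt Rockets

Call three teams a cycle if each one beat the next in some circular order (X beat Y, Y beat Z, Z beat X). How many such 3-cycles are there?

Win totals: Foxes 8, Novas 3, Falcons 7, Hawks 4, Cobras 6, Vipers 4, Wolves 5, Rockets 3, Ravens 2, Rays 3.
A team with w wins dominates both others in C(w,2) triples; summing gives 28 + 3 + 21 + 6 + 15 + 6 + 10 + 3 + 1 + 3 = 96 transitive triples.
Total triples C(10,3) = 120, so cyclic triples = 120 − 96 = 24.

24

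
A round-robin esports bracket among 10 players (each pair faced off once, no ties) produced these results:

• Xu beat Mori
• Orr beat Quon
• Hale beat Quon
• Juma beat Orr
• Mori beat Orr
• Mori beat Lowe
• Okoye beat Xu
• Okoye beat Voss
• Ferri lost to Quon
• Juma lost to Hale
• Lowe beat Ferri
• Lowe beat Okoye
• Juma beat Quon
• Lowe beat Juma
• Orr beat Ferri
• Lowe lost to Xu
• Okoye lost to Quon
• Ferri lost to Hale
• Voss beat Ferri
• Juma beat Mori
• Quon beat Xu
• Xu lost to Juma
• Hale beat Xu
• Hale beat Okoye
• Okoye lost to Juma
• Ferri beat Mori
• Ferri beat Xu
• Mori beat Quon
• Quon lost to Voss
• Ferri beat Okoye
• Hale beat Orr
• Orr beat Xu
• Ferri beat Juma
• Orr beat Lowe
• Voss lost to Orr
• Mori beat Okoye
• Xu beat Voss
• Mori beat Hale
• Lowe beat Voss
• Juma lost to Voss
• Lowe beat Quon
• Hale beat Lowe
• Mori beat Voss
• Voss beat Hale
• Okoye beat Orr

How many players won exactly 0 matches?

0

Win totals: Hale 7, Mori 6, Juma 5, Xu 3, Ferri 4, Okoye 3, Orr 5, Voss 4, Quon 3, Lowe 5.
No player has exactly 0 wins.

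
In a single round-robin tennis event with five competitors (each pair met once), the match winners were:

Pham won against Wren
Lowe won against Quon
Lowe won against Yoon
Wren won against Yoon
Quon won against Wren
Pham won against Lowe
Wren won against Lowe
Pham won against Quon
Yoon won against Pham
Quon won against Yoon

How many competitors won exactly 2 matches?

3

Win totals: Wren 2, Quon 2, Lowe 2, Pham 3, Yoon 1.
Exactly 2: Wren, Quon, Lowe — 3 competitors.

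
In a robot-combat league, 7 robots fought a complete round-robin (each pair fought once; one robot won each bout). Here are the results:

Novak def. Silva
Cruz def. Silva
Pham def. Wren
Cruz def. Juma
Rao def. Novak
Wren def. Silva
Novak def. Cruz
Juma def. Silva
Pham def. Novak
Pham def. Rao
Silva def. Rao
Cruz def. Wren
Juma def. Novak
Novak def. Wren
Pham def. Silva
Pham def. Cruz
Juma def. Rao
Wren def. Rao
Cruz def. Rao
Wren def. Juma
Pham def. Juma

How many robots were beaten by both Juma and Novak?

1

Juma beat: Silva, Novak, Rao.
Novak beat: Wren, Cruz, Silva.
Both beat: Silva — 1.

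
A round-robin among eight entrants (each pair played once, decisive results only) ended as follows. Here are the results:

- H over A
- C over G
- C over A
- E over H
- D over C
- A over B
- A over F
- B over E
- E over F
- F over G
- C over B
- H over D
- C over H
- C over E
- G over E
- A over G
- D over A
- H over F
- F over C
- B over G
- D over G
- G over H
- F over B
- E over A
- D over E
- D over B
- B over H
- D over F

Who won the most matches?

Win totals: A 3, B 3, C 5, D 6, E 3, F 3, G 2, H 3.
D leads with 6 wins (next highest: 5).

D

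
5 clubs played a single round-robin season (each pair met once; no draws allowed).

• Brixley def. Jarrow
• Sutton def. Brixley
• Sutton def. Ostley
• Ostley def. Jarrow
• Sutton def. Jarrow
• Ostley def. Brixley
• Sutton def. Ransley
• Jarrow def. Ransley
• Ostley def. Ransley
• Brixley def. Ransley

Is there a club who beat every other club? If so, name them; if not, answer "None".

Sutton

Sutton has 4 wins out of 4 opponents — a perfect record.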